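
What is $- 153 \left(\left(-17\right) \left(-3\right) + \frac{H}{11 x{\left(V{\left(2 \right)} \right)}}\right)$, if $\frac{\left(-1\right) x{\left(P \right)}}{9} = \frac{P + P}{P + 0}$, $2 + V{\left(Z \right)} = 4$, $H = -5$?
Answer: $- \frac{171751}{22} \approx -7806.9$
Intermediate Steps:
$V{\left(Z \right)} = 2$ ($V{\left(Z \right)} = -2 + 4 = 2$)
$x{\left(P \right)} = -18$ ($x{\left(P \right)} = - 9 \frac{P + P}{P + 0} = - 9 \frac{2 P}{P} = \left(-9\right) 2 = -18$)
$- 153 \left(\left(-17\right) \left(-3\right) + \frac{H}{11 x{\left(V{\left(2 \right)} \right)}}\right) = - 153 \left(\left(-17\right) \left(-3\right) - \frac{5}{11 \left(-18\right)}\right) = - 153 \left(51 - \frac{5}{-198}\right) = - 153 \left(51 - - \frac{5}{198}\right) = - 153 \left(51 + \frac{5}{198}\right) = \left(-153\right) \frac{10103}{198} = - \frac{171751}{22}$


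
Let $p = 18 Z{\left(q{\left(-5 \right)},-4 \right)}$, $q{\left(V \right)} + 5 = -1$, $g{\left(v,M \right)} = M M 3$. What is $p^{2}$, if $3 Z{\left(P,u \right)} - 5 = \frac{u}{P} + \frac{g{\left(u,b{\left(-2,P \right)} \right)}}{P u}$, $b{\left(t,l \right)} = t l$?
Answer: $20164$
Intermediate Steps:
$b{\left(t,l \right)} = l t$
$g{\left(v,M \right)} = 3 M^{2}$ ($g{\left(v,M \right)} = M^{2} \cdot 3 = 3 M^{2}$)
$q{\left(V \right)} = -6$ ($q{\left(V \right)} = -5 - 1 = -6$)
$Z{\left(P,u \right)} = \frac{5}{3} + \frac{4 P}{u} + \frac{u}{3 P}$ ($Z{\left(P,u \right)} = \frac{5}{3} + \frac{\frac{u}{P} + \frac{3 \left(P \left(-2\right)\right)^{2}}{P u}}{3} = \frac{5}{3} + \frac{\frac{u}{P} + 3 \left(- 2 P\right)^{2} \frac{1}{P u}}{3} = \frac{5}{3} + \frac{\frac{u}{P} + 3 \cdot 4 P^{2} \frac{1}{P u}}{3} = \frac{5}{3} + \frac{\frac{u}{P} + 12 P^{2} \frac{1}{P u}}{3} = \frac{5}{3} + \frac{\frac{u}{P} + \frac{12 P}{u}}{3} = \frac{5}{3} + \left(\frac{4 P}{u} + \frac{u}{3 P}\right) = \frac{5}{3} + \frac{4 P}{u} + \frac{u}{3 P}$)
$p = 142$ ($p = 18 \left(\frac{5}{3} + 4 \left(-6\right) \frac{1}{-4} + \frac{1}{3} \left(-4\right) \frac{1}{-6}\right) = 18 \left(\frac{5}{3} + 4 \left(-6\right) \left(- \frac{1}{4}\right) + \frac{1}{3} \left(-4\right) \left(- \frac{1}{6}\right)\right) = 18 \left(\frac{5}{3} + 6 + \frac{2}{9}\right) = 18 \cdot \frac{71}{9} = 142$)
$p^{2} = 142^{2} = 20164$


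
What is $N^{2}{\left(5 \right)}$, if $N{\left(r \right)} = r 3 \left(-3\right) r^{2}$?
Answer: $1265625$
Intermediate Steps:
$N{\left(r \right)} = - 9 r^{3}$ ($N{\left(r \right)} = 3 r \left(-3\right) r^{2} = - 9 r r^{2} = - 9 r^{3}$)
$N^{2}{\left(5 \right)} = \left(- 9 \cdot 5^{3}\right)^{2} = \left(\left(-9\right) 125\right)^{2} = \left(-1125\right)^{2} = 1265625$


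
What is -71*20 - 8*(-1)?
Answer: -1412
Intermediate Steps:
-71*20 - 8*(-1) = -1420 + 8 = -1412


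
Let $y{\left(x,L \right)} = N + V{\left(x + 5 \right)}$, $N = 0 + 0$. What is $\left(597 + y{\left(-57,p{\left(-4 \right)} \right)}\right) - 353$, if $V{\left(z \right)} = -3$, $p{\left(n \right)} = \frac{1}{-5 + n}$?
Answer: $241$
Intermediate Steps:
$N = 0$
$y{\left(x,L \right)} = -3$ ($y{\left(x,L \right)} = 0 - 3 = -3$)
$\left(597 + y{\left(-57,p{\left(-4 \right)} \right)}\right) - 353 = \left(597 - 3\right) - 353 = 594 - 353 = 241$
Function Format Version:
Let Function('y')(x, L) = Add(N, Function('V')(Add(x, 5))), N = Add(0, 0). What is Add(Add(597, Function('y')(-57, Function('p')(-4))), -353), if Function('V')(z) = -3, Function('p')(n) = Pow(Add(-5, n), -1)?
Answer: 241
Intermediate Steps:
N = 0
Function('y')(x, L) = -3 (Function('y')(x, L) = Add(0, -3) = -3)
Add(Add(597, Function('y')(-57, Function('p')(-4))), -353) = Add(Add(597, -3), -353) = Add(594, -353) = 241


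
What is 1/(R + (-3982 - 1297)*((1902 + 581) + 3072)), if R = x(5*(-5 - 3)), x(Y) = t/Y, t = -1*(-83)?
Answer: -40/1172993883 ≈ -3.4101e-8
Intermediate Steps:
t = 83
x(Y) = 83/Y
R = -83/40 (R = 83/((5*(-5 - 3))) = 83/((5*(-8))) = 83/(-40) = 83*(-1/40) = -83/40 ≈ -2.0750)
1/(R + (-3982 - 1297)*((1902 + 581) + 3072)) = 1/(-83/40 + (-3982 - 1297)*((1902 + 581) + 3072)) = 1/(-83/40 - 5279*(2483 + 3072)) = 1/(-83/40 - 5279*5555) = 1/(-83/40 - 29324845) = 1/(-1172993883/40) = -40/1172993883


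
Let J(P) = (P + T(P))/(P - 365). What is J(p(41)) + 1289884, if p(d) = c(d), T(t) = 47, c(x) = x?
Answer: 104480582/81 ≈ 1.2899e+6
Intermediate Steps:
p(d) = d
J(P) = (47 + P)/(-365 + P) (J(P) = (P + 47)/(P - 365) = (47 + P)/(-365 + P))
J(p(41)) + 1289884 = (47 + 41)/(-365 + 41) + 1289884 = 88/(-324) + 1289884 = -1/324*88 + 1289884 = -22/81 + 1289884 = 104480582/81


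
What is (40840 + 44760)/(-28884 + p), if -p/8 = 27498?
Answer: -21400/62217 ≈ -0.34396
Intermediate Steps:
p = -219984 (p = -8*27498 = -219984)
(40840 + 44760)/(-28884 + p) = (40840 + 44760)/(-28884 - 219984) = 85600/(-248868) = 85600*(-1/248868) = -21400/62217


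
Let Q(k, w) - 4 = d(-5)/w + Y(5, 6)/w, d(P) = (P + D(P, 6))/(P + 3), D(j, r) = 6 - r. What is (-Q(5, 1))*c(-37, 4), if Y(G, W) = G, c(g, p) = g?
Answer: 851/2 ≈ 425.50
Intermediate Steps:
d(P) = P/(3 + P) (d(P) = (P + (6 - 1*6))/(P + 3) = (P + (6 - 6))/(3 + P) = (P + 0)/(3 + P) = P/(3 + P))
Q(k, w) = 4 + 15/(2*w) (Q(k, w) = 4 + ((-5/(3 - 5))/w + 5/w) = 4 + ((-5/(-2))/w + 5/w) = 4 + ((-5*(-1/2))/w + 5/w) = 4 + (5/(2*w) + 5/w) = 4 + 15/(2*w))
(-Q(5, 1))*c(-37, 4) = -(4 + (15/2)/1)*(-37) = -(4 + (15/2)*1)*(-37) = -(4 + 15/2)*(-37) = -1*23/2*(-37) = -23/2*(-37) = 851/2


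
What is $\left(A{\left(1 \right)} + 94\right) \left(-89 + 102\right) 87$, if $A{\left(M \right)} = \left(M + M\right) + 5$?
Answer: $114231$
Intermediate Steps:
$A{\left(M \right)} = 5 + 2 M$ ($A{\left(M \right)} = 2 M + 5 = 5 + 2 M$)
$\left(A{\left(1 \right)} + 94\right) \left(-89 + 102\right) 87 = \left(\left(5 + 2 \cdot 1\right) + 94\right) \left(-89 + 102\right) 87 = \left(\left(5 + 2\right) + 94\right) 13 \cdot 87 = \left(7 + 94\right) 13 \cdot 87 = 101 \cdot 13 \cdot 87 = 1313 \cdot 87 = 114231$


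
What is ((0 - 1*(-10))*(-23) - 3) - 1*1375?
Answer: -1608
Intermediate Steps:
((0 - 1*(-10))*(-23) - 3) - 1*1375 = ((0 + 10)*(-23) - 3) - 1375 = (10*(-23) - 3) - 1375 = (-230 - 3) - 1375 = -233 - 1375 = -1608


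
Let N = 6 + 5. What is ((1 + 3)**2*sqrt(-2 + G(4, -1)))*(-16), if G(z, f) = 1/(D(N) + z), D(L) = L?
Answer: -256*I*sqrt(435)/15 ≈ -355.95*I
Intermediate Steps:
N = 11
G(z, f) = 1/(11 + z)
((1 + 3)**2*sqrt(-2 + G(4, -1)))*(-16) = ((1 + 3)**2*sqrt(-2 + 1/(11 + 4)))*(-16) = (4**2*sqrt(-2 + 1/15))*(-16) = (16*sqrt(-2 + 1/15))*(-16) = (16*sqrt(-29/15))*(-16) = (16*(I*sqrt(435)/15))*(-16) = (16*I*sqrt(435)/15)*(-16) = -256*I*sqrt(435)/15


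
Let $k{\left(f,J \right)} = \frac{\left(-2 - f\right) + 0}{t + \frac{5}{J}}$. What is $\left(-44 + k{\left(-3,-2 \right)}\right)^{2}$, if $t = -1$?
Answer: $\frac{96100}{49} \approx 1961.2$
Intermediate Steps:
$k{\left(f,J \right)} = \frac{-2 - f}{-1 + \frac{5}{J}}$ ($k{\left(f,J \right)} = \frac{\left(-2 - f\right) + 0}{-1 + \frac{5}{J}} = \frac{-2 - f}{-1 + \frac{5}{J}}$)
$\left(-44 + k{\left(-3,-2 \right)}\right)^{2} = \left(-44 - \frac{2 \left(2 - 3\right)}{-5 - 2}\right)^{2} = \left(-44 - 2 \frac{1}{-7} \left(-1\right)\right)^{2} = \left(-44 - \left(- \frac{2}{7}\right) \left(-1\right)\right)^{2} = \left(-44 - \frac{2}{7}\right)^{2} = \left(- \frac{310}{7}\right)^{2} = \frac{96100}{49}$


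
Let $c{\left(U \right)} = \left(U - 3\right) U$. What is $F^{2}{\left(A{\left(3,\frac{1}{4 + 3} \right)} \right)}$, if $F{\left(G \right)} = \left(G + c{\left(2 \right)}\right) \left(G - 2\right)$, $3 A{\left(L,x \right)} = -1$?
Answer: $\frac{2401}{81} \approx 29.642$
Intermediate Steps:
$A{\left(L,x \right)} = - \frac{1}{3}$ ($A{\left(L,x \right)} = \frac{1}{3} \left(-1\right) = - \frac{1}{3}$)
$c{\left(U \right)} = U \left(-3 + U\right)$ ($c{\left(U \right)} = \left(U - 3\right) U = \left(-3 + U\right) U = U \left(-3 + U\right)$)
$F{\left(G \right)} = \left(-2 + G\right)^{2}$ ($F{\left(G \right)} = \left(G + 2 \left(-3 + 2\right)\right) \left(G - 2\right) = \left(G + 2 \left(-1\right)\right) \left(-2 + G\right) = \left(G - 2\right) \left(-2 + G\right) = \left(-2 + G\right) \left(-2 + G\right) = \left(-2 + G\right)^{2}$)
$F^{2}{\left(A{\left(3,\frac{1}{4 + 3} \right)} \right)} = \left(4 + \left(- \frac{1}{3}\right)^{2} - - \frac{4}{3}\right)^{2} = \left(4 + \frac{1}{9} + \frac{4}{3}\right)^{2} = \left(\frac{49}{9}\right)^{2} = \frac{2401}{81}$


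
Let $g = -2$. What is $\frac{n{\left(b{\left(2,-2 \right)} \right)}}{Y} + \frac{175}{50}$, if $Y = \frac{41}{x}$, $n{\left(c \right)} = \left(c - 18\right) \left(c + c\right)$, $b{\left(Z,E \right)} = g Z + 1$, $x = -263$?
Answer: $- \frac{65989}{82} \approx -804.74$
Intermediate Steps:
$b{\left(Z,E \right)} = 1 - 2 Z$ ($b{\left(Z,E \right)} = - 2 Z + 1 = 1 - 2 Z$)
$n{\left(c \right)} = 2 c \left(-18 + c\right)$ ($n{\left(c \right)} = \left(-18 + c\right) 2 c = 2 c \left(-18 + c\right)$)
$Y = - \frac{41}{263}$ ($Y = \frac{41}{-263} = 41 \left(- \frac{1}{263}\right) = - \frac{41}{263} \approx -0.15589$)
$\frac{n{\left(b{\left(2,-2 \right)} \right)}}{Y} + \frac{175}{50} = \frac{2 \left(1 - 4\right) \left(-18 + \left(1 - 4\right)\right)}{- \frac{41}{263}} + \frac{175}{50} = 2 \left(1 - 4\right) \left(-18 + \left(1 - 4\right)\right) \left(- \frac{263}{41}\right) + 175 \cdot \frac{1}{50} = 2 \left(-3\right) \left(-18 - 3\right) \left(- \frac{263}{41}\right) + \frac{7}{2} = 2 \left(-3\right) \left(-21\right) \left(- \frac{263}{41}\right) + \frac{7}{2} = 126 \left(- \frac{263}{41}\right) + \frac{7}{2} = - \frac{33138}{41} + \frac{7}{2} = - \frac{65989}{82}$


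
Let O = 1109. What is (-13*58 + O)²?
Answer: 126025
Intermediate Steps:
(-13*58 + O)² = (-13*58 + 1109)² = (-754 + 1109)² = 355² = 126025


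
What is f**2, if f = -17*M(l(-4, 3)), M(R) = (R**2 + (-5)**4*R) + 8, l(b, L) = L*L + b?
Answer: 2882186596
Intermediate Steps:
l(b, L) = b + L**2 (l(b, L) = L**2 + b = b + L**2)
M(R) = 8 + R**2 + 625*R (M(R) = (R**2 + 625*R) + 8 = 8 + R**2 + 625*R)
f = -53686 (f = -17*(8 + (-4 + 3**2)**2 + 625*(-4 + 3**2)) = -17*(8 + (-4 + 9)**2 + 625*(-4 + 9)) = -17*(8 + 5**2 + 625*5) = -17*(8 + 25 + 3125) = -17*3158 = -53686)
f**2 = (-53686)**2 = 2882186596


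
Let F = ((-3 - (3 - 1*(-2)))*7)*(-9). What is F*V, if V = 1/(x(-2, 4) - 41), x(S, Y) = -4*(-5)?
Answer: -24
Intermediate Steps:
x(S, Y) = 20
V = -1/21 (V = 1/(20 - 41) = 1/(-21) = -1/21 ≈ -0.047619)
F = 504 (F = ((-3 - (3 + 2))*7)*(-9) = ((-3 - 1*5)*7)*(-9) = ((-3 - 5)*7)*(-9) = -8*7*(-9) = -56*(-9) = 504)
F*V = 504*(-1/21) = -24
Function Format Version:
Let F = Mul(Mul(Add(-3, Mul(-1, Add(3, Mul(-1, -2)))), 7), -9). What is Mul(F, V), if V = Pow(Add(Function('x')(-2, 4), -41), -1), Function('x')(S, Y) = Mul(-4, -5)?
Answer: -24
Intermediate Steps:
Function('x')(S, Y) = 20
V = Rational(-1, 21) (V = Pow(Add(20, -41), -1) = Pow(-21, -1) = Rational(-1, 21) ≈ -0.047619)
F = 504 (F = Mul(Mul(Add(-3, Mul(-1, Add(3, 2))), 7), -9) = Mul(Mul(Add(-3, Mul(-1, 5)), 7), -9) = Mul(Mul(Add(-3, -5), 7), -9) = Mul(Mul(-8, 7), -9) = Mul(-56, -9) = 504)
Mul(F, V) = Mul(504, Rational(-1, 21)) = -24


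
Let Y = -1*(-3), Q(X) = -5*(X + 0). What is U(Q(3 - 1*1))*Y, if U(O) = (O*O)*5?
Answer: 1500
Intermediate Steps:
Q(X) = -5*X
U(O) = 5*O**2 (U(O) = O**2*5 = 5*O**2)
Y = 3
U(Q(3 - 1*1))*Y = (5*(-5*(3 - 1*1))**2)*3 = (5*(-5*(3 - 1))**2)*3 = (5*(-5*2)**2)*3 = (5*(-10)**2)*3 = (5*100)*3 = 500*3 = 1500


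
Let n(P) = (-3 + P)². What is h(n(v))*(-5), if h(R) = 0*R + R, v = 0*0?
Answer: -45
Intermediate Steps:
v = 0
h(R) = R (h(R) = 0 + R = R)
h(n(v))*(-5) = (-3 + 0)²*(-5) = (-3)²*(-5) = 9*(-5) = -45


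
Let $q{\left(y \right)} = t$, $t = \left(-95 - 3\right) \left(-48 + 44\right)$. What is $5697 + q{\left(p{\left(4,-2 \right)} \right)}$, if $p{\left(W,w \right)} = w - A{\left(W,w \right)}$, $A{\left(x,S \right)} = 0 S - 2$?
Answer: $6089$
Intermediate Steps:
$A{\left(x,S \right)} = -2$ ($A{\left(x,S \right)} = 0 - 2 = -2$)
$p{\left(W,w \right)} = 2 + w$ ($p{\left(W,w \right)} = w - -2 = w + 2 = 2 + w$)
$t = 392$ ($t = \left(-95 - 3\right) \left(-4\right) = \left(-98\right) \left(-4\right) = 392$)
$q{\left(y \right)} = 392$
$5697 + q{\left(p{\left(4,-2 \right)} \right)} = 5697 + 392 = 6089$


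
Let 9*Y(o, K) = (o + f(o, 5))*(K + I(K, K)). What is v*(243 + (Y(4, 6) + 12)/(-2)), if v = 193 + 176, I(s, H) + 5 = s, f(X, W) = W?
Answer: 172323/2 ≈ 86162.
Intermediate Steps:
I(s, H) = -5 + s
v = 369
Y(o, K) = (-5 + 2*K)*(5 + o)/9 (Y(o, K) = ((o + 5)*(K + (-5 + K)))/9 = ((5 + o)*(-5 + 2*K))/9 = ((-5 + 2*K)*(5 + o))/9 = (-5 + 2*K)*(5 + o)/9)
v*(243 + (Y(4, 6) + 12)/(-2)) = 369*(243 + ((-25/9 + (10/9)*6 + (1/9)*6*4 + (1/9)*4*(-5 + 6)) + 12)/(-2)) = 369*(243 + ((-25/9 + 20/3 + 8/3 + (1/9)*4*1) + 12)*(-1/2)) = 369*(243 + ((-25/9 + 20/3 + 8/3 + 4/9) + 12)*(-1/2)) = 369*(243 + (7 + 12)*(-1/2)) = 369*(243 + 19*(-1/2)) = 369*(243 - 19/2) = 369*(467/2) = 172323/2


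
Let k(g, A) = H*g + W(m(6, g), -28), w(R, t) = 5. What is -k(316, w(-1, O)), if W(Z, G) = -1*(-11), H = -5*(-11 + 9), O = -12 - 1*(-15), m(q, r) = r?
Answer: -3171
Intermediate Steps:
O = 3 (O = -12 + 15 = 3)
H = 10 (H = -5*(-2) = 10)
W(Z, G) = 11
k(g, A) = 11 + 10*g (k(g, A) = 10*g + 11 = 11 + 10*g)
-k(316, w(-1, O)) = -(11 + 10*316) = -(11 + 3160) = -1*3171 = -3171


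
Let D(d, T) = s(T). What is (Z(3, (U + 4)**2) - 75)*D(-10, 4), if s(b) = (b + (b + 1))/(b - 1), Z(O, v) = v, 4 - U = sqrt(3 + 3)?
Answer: -15 - 48*sqrt(6) ≈ -132.58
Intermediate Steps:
U = 4 - sqrt(6) (U = 4 - sqrt(3 + 3) = 4 - sqrt(6) ≈ 1.5505)
s(b) = (1 + 2*b)/(-1 + b) (s(b) = (b + (1 + b))/(-1 + b) = (1 + 2*b)/(-1 + b))
D(d, T) = (1 + 2*T)/(-1 + T)
(Z(3, (U + 4)**2) - 75)*D(-10, 4) = (((4 - sqrt(6)) + 4)**2 - 75)*((1 + 2*4)/(-1 + 4)) = ((8 - sqrt(6))**2 - 75)*((1 + 8)/3) = (-75 + (8 - sqrt(6))**2)*((1/3)*9) = (-75 + (8 - sqrt(6))**2)*3 = -225 + 3*(8 - sqrt(6))**2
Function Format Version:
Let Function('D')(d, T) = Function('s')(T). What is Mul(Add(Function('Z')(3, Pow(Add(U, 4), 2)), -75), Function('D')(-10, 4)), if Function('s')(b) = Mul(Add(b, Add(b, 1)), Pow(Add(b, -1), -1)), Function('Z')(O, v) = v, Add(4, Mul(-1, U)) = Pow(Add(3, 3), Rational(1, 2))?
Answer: Add(-15, Mul(-48, Pow(6, Rational(1, 2)))) ≈ -132.58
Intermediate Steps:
U = Add(4, Mul(-1, Pow(6, Rational(1, 2)))) (U = Add(4, Mul(-1, Pow(Add(3, 3), Rational(1, 2)))) = Add(4, Mul(-1, Pow(6, Rational(1, 2)))) ≈ 1.5505)
Function('s')(b) = Mul(Pow(Add(-1, b), -1), Add(1, Mul(2, b))) (Function('s')(b) = Mul(Add(b, Add(1, b)), Pow(Add(-1, b), -1)) = Mul(Add(1, Mul(2, b)), Pow(Add(-1, b), -1)) = Mul(Pow(Add(-1, b), -1), Add(1, Mul(2, b))))
Function('D')(d, T) = Mul(Pow(Add(-1, T), -1), Add(1, Mul(2, T)))
Mul(Add(Function('Z')(3, Pow(Add(U, 4), 2)), -75), Function('D')(-10, 4)) = Mul(Add(Pow(Add(Add(4, Mul(-1, Pow(6, Rational(1, 2)))), 4), 2), -75), Mul(Pow(Add(-1, 4), -1), Add(1, Mul(2, 4)))) = Mul(Add(Pow(Add(8, Mul(-1, Pow(6, Rational(1, 2)))), 2), -75), Mul(Pow(3, -1), Add(1, 8))) = Mul(Add(-75, Pow(Add(8, Mul(-1, Pow(6, Rational(1, 2)))), 2)), Mul(Rational(1, 3), 9)) = Mul(Add(-75, Pow(Add(8, Mul(-1, Pow(6, Rational(1, 2)))), 2)), 3) = Add(-225, Mul(3, Pow(Add(8, Mul(-1, Pow(6, Rational(1, 2)))), 2)))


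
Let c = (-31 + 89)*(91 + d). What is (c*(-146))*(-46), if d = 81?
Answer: 66998816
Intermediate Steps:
c = 9976 (c = (-31 + 89)*(91 + 81) = 58*172 = 9976)
(c*(-146))*(-46) = (9976*(-146))*(-46) = -1456496*(-46) = 66998816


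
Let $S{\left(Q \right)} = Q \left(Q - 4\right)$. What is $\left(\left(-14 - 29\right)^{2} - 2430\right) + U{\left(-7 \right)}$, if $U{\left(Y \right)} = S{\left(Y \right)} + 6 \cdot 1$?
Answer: $-498$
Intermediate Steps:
$S{\left(Q \right)} = Q \left(-4 + Q\right)$
$U{\left(Y \right)} = 6 + Y \left(-4 + Y\right)$ ($U{\left(Y \right)} = Y \left(-4 + Y\right) + 6 \cdot 1 = Y \left(-4 + Y\right) + 6 = 6 + Y \left(-4 + Y\right)$)
$\left(\left(-14 - 29\right)^{2} - 2430\right) + U{\left(-7 \right)} = \left(\left(-14 - 29\right)^{2} - 2430\right) - \left(-6 + 7 \left(-4 - 7\right)\right) = \left(\left(-43\right)^{2} - 2430\right) + \left(6 - -77\right) = \left(1849 - 2430\right) + \left(6 + 77\right) = -581 + 83 = -498$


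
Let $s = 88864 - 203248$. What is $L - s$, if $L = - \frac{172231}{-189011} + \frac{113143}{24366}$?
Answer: $\frac{526814462554103}{4605442026} \approx 1.1439 \cdot 10^{5}$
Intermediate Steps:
$L = \frac{25581852119}{4605442026}$ ($L = \left(-172231\right) \left(- \frac{1}{189011}\right) + 113143 \cdot \frac{1}{24366} = \frac{172231}{189011} + \frac{113143}{24366} = \frac{25581852119}{4605442026} \approx 5.5547$)
$s = -114384$ ($s = 88864 - 203248 = -114384$)
$L - s = \frac{25581852119}{4605442026} - -114384 = \frac{25581852119}{4605442026} + 114384 = \frac{526814462554103}{4605442026}$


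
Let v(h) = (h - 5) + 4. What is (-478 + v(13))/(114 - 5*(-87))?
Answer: -466/549 ≈ -0.84882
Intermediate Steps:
v(h) = -1 + h (v(h) = (-5 + h) + 4 = -1 + h)
(-478 + v(13))/(114 - 5*(-87)) = (-478 + (-1 + 13))/(114 - 5*(-87)) = (-478 + 12)/(114 + 435) = -466/549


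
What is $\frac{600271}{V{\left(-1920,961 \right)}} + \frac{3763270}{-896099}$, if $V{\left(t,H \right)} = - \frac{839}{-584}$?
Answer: $\frac{314131752428606}{751827061} \approx 4.1782 \cdot 10^{5}$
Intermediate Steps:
$V{\left(t,H \right)} = \frac{839}{584}$ ($V{\left(t,H \right)} = \left(-839\right) \left(- \frac{1}{584}\right) = \frac{839}{584}$)
$\frac{600271}{V{\left(-1920,961 \right)}} + \frac{3763270}{-896099} = \frac{600271}{\frac{839}{584}} + \frac{3763270}{-896099} = 600271 \cdot \frac{584}{839} + 3763270 \left(- \frac{1}{896099}\right) = \frac{350558264}{839} - \frac{3763270}{896099} = \frac{314131752428606}{751827061}$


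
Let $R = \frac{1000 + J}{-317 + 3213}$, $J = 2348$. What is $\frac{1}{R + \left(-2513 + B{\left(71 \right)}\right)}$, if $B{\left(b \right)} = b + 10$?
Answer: $- \frac{724}{1759931} \approx -0.00041138$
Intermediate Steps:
$B{\left(b \right)} = 10 + b$
$R = \frac{837}{724}$ ($R = \frac{1000 + 2348}{-317 + 3213} = \frac{3348}{2896} = 3348 \cdot \frac{1}{2896} = \frac{837}{724} \approx 1.1561$)
$\frac{1}{R + \left(-2513 + B{\left(71 \right)}\right)} = \frac{1}{\frac{837}{724} + \left(-2513 + \left(10 + 71\right)\right)} = \frac{1}{\frac{837}{724} + \left(-2513 + 81\right)} = \frac{1}{\frac{837}{724} - 2432} = \frac{1}{- \frac{1759931}{724}} = - \frac{724}{1759931}$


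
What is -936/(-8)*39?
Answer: 4563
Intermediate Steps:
-936/(-8)*39 = -936*(-1)/8*39 = -24*(-39/8)*39 = 117*39 = 4563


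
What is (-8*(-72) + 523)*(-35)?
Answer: -38465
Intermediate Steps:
(-8*(-72) + 523)*(-35) = (576 + 523)*(-35) = 1099*(-35) = -38465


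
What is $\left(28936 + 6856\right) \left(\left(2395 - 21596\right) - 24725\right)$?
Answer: $-1572199392$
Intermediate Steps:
$\left(28936 + 6856\right) \left(\left(2395 - 21596\right) - 24725\right) = 35792 \left(-19201 - 24725\right) = 35792 \left(-43926\right) = -1572199392$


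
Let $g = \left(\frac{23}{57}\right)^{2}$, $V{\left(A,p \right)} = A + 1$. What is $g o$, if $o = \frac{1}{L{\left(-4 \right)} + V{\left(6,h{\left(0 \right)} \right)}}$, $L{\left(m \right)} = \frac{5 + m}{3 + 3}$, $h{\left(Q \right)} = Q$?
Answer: $\frac{1058}{46569} \approx 0.022719$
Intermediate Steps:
$L{\left(m \right)} = \frac{5}{6} + \frac{m}{6}$ ($L{\left(m \right)} = \frac{5 + m}{6} = \left(5 + m\right) \frac{1}{6} = \frac{5}{6} + \frac{m}{6}$)
$V{\left(A,p \right)} = 1 + A$
$o = \frac{6}{43}$ ($o = \frac{1}{\left(\frac{5}{6} + \frac{1}{6} \left(-4\right)\right) + \left(1 + 6\right)} = \frac{1}{\left(\frac{5}{6} - \frac{2}{3}\right) + 7} = \frac{1}{\frac{1}{6} + 7} = \frac{1}{\frac{43}{6}} = \frac{6}{43} \approx 0.13953$)
$g = \frac{529}{3249}$ ($g = \left(23 \cdot \frac{1}{57}\right)^{2} = \left(\frac{23}{57}\right)^{2} = \frac{529}{3249} \approx 0.16282$)
$g o = \frac{529}{3249} \cdot \frac{6}{43} = \frac{1058}{46569}$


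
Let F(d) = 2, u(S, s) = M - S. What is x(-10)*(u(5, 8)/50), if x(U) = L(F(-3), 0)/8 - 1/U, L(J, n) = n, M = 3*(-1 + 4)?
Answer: 1/125 ≈ 0.0080000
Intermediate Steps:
M = 9 (M = 3*3 = 9)
u(S, s) = 9 - S
x(U) = -1/U (x(U) = 0/8 - 1/U = 0*(⅛) - 1/U = 0 - 1/U = -1/U)
x(-10)*(u(5, 8)/50) = (-1/(-10))*((9 - 1*5)/50) = (-1*(-⅒))*((9 - 5)*(1/50)) = (4*(1/50))/10 = (⅒)*(2/25) = 1/125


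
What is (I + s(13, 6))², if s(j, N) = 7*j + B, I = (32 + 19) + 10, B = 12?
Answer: 26896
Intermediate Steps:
I = 61 (I = 51 + 10 = 61)
s(j, N) = 12 + 7*j (s(j, N) = 7*j + 12 = 12 + 7*j)
(I + s(13, 6))² = (61 + (12 + 7*13))² = (61 + (12 + 91))² = (61 + 103)² = 164² = 26896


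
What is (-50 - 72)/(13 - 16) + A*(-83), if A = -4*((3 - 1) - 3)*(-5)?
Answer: 5102/3 ≈ 1700.7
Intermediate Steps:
A = -20 (A = -4*(2 - 3)*(-5) = -4*(-1)*(-5) = 4*(-5) = -20)
(-50 - 72)/(13 - 16) + A*(-83) = (-50 - 72)/(13 - 16) - 20*(-83) = -122/(-3) + 1660 = -122*(-1/3) + 1660 = 122/3 + 1660 = 5102/3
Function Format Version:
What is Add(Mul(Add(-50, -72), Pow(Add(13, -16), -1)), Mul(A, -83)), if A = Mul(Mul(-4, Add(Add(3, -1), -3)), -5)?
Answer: Rational(5102, 3) ≈ 1700.7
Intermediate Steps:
A = -20 (A = Mul(Mul(-4, Add(2, -3)), -5) = Mul(Mul(-4, -1), -5) = Mul(4, -5) = -20)
Add(Mul(Add(-50, -72), Pow(Add(13, -16), -1)), Mul(A, -83)) = Add(Mul(Add(-50, -72), Pow(Add(13, -16), -1)), Mul(-20, -83)) = Add(Mul(-122, Pow(-3, -1)), 1660) = Add(Mul(-122, Rational(-1, 3)), 1660) = Add(Rational(122, 3), 1660) = Rational(5102, 3)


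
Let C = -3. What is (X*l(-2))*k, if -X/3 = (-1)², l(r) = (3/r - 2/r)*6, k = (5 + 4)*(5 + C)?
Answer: 162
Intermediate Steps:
k = 18 (k = (5 + 4)*(5 - 3) = 9*2 = 18)
l(r) = 6/r
X = -3 (X = -3*(-1)² = -3*1 = -3)
(X*l(-2))*k = -18/(-2)*18 = -18*(-1)/2*18 = -3*(-3)*18 = 9*18 = 162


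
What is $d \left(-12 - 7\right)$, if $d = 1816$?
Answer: $-34504$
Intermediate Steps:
$d \left(-12 - 7\right) = 1816 \left(-12 - 7\right) = 1816 \left(-19\right) = -34504$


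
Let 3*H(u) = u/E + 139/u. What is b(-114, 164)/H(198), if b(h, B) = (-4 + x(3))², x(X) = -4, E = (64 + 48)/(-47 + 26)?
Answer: -152064/28847 ≈ -5.2714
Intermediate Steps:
E = -16/3 (E = 112/(-21) = 112*(-1/21) = -16/3 ≈ -5.3333)
H(u) = -u/16 + 139/(3*u) (H(u) = (u/(-16/3) + 139/u)/3 = (u*(-3/16) + 139/u)/3 = (-3*u/16 + 139/u)/3 = (139/u - 3*u/16)/3 = -u/16 + 139/(3*u))
b(h, B) = 64 (b(h, B) = (-4 - 4)² = (-8)² = 64)
b(-114, 164)/H(198) = 64/(-1/16*198 + (139/3)/198) = 64/(-99/8 + (139/3)*(1/198)) = 64/(-99/8 + 139/594) = 64/(-28847/2376) = 64*(-2376/28847) = -152064/28847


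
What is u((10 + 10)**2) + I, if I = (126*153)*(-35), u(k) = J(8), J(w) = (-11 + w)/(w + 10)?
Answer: -4048381/6 ≈ -6.7473e+5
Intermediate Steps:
J(w) = (-11 + w)/(10 + w)
u(k) = -1/6 (u(k) = (-11 + 8)/(10 + 8) = -3/18 = (1/18)*(-3) = -1/6)
I = -674730 (I = 19278*(-35) = -674730)
u((10 + 10)**2) + I = -1/6 - 674730 = -4048381/6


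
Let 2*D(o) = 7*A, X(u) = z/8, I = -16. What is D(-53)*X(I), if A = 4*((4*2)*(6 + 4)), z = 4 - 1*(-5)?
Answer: 1260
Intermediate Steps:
z = 9 (z = 4 + 5 = 9)
X(u) = 9/8
A = 320 (A = 4*(8*10) = 4*80 = 320)
D(o) = 1120 (D(o) = (7*320)/2 = (½)*2240 = 1120)
D(-53)*X(I) = 1120*(9/8) = 1260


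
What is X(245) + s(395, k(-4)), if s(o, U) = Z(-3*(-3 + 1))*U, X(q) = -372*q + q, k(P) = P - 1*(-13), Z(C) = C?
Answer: -90841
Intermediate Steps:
k(P) = 13 + P (k(P) = P + 13 = 13 + P)
X(q) = -371*q
s(o, U) = 6*U (s(o, U) = (-3*(-3 + 1))*U = (-3*(-2))*U = 6*U)
X(245) + s(395, k(-4)) = -371*245 + 6*(13 - 4) = -90895 + 6*9 = -90895 + 54 = -90841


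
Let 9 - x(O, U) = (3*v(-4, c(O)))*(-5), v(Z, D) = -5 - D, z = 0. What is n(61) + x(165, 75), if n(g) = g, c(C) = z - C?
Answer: 2470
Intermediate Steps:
c(C) = -C (c(C) = 0 - C = -C)
x(O, U) = -66 + 15*O (x(O, U) = 9 - 3*(-5 - (-1)*O)*(-5) = 9 - 3*(-5 + O)*(-5) = 9 - (-15 + 3*O)*(-5) = 9 - (75 - 15*O) = 9 + (-75 + 15*O) = -66 + 15*O)
n(61) + x(165, 75) = 61 + (-66 + 15*165) = 61 + (-66 + 2475) = 61 + 2409 = 2470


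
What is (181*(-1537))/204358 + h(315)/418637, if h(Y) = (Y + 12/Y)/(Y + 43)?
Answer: -156352084501901/114853318411755 ≈ -1.3613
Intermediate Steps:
h(Y) = (Y + 12/Y)/(43 + Y)
(181*(-1537))/204358 + h(315)/418637 = (181*(-1537))/204358 + ((12 + 315**2)/(315*(43 + 315)))/418637 = -278197*1/204358 + ((1/315)*(12 + 99225)/358)*(1/418637) = -278197/204358 + ((1/315)*(1/358)*99237)*(1/418637) = -278197/204358 + (33079/37590)*(1/418637) = -278197/204358 + 33079/15736564830 = -156352084501901/114853318411755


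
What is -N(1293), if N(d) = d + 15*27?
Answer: -1698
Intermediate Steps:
N(d) = 405 + d (N(d) = d + 405 = 405 + d)
-N(1293) = -(405 + 1293) = -1*1698 = -1698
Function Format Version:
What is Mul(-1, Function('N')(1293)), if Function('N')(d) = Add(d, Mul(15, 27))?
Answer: -1698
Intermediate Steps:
Function('N')(d) = Add(405, d) (Function('N')(d) = Add(d, 405) = Add(405, d))
Mul(-1, Function('N')(1293)) = Mul(-1, Add(405, 1293)) = Mul(-1, 1698) = -1698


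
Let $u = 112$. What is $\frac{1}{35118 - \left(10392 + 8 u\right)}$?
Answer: $\frac{1}{23830} \approx 4.1964 \cdot 10^{-5}$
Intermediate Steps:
$\frac{1}{35118 - \left(10392 + 8 u\right)} = \frac{1}{35118 - \left(10392 + 8 \cdot 112\right)} = \frac{1}{35118 - 11288} = \frac{1}{23830}$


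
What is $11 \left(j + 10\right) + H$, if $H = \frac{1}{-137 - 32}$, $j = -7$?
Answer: $\frac{5576}{169} \approx 32.994$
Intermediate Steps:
$H = - \frac{1}{169}$ ($H = \frac{1}{-169} = - \frac{1}{169} \approx -0.0059172$)
$11 \left(j + 10\right) + H = 11 \left(-7 + 10\right) - \frac{1}{169} = 11 \cdot 3 - \frac{1}{169} = 33 - \frac{1}{169} = \frac{5576}{169}$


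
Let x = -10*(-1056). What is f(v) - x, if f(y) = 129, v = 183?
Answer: -10431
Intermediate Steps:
x = 10560
f(v) - x = 129 - 1*10560 = 129 - 10560 = -10431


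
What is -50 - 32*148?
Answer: -4786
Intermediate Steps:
-50 - 32*148 = -50 - 4736 = -4786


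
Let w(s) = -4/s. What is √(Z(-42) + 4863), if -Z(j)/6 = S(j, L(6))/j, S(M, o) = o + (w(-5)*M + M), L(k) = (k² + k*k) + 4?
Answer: √5957245/35 ≈ 69.736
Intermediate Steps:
L(k) = 4 + 2*k² (L(k) = (k² + k²) + 4 = 2*k² + 4 = 4 + 2*k²)
S(M, o) = o + 9*M/5 (S(M, o) = o + ((-4/(-5))*M + M) = o + ((-4*(-⅕))*M + M) = o + (4*M/5 + M) = o + 9*M/5)
Z(j) = -6*(76 + 9*j/5)/j (Z(j) = -6*((4 + 2*6²) + 9*j/5)/j = -6*((4 + 2*36) + 9*j/5)/j = -6*((4 + 72) + 9*j/5)/j = -6*(76 + 9*j/5)/j)
√(Z(-42) + 4863) = √((-54/5 - 456/(-42)) + 4863) = √((-54/5 - 456*(-1/42)) + 4863) = √((-54/5 + 76/7) + 4863) = √(2/35 + 4863) = √(170207/35) = √5957245/35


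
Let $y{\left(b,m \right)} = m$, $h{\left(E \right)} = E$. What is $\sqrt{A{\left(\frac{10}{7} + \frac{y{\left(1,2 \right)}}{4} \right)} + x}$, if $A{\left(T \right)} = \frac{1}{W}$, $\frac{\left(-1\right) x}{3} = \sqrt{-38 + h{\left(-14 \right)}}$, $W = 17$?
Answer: $\frac{\sqrt{17 - 1734 i \sqrt{13}}}{17} \approx 3.2933 - 3.2844 i$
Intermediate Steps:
$x = - 6 i \sqrt{13}$ ($x = - 3 \sqrt{-38 - 14} = - 3 \sqrt{-52} = - 3 \cdot 2 i \sqrt{13} = - 6 i \sqrt{13} \approx - 21.633 i$)
$A{\left(T \right)} = \frac{1}{17}$
$\sqrt{A{\left(\frac{10}{7} + \frac{y{\left(1,2 \right)}}{4} \right)} + x} = \sqrt{\frac{1}{17} - 6 i \sqrt{13}}$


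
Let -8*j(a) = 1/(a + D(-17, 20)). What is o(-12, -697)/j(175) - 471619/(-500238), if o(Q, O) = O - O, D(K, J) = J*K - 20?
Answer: 471619/500238 ≈ 0.94279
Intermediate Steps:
D(K, J) = -20 + J*K
j(a) = -1/(8*(-360 + a)) (j(a) = -1/(8*(a + (-20 + 20*(-17)))) = -1/(8*(a + (-20 - 340))) = -1/(8*(a - 360)) = -1/(8*(-360 + a)))
o(Q, O) = 0
o(-12, -697)/j(175) - 471619/(-500238) = 0/((-1/(-2880 + 8*175))) - 471619/(-500238) = 0/((-1/(-2880 + 1400))) - 471619*(-1/500238) = 0/((-1/(-1480))) + 471619/500238 = 0/((-1*(-1/1480))) + 471619/500238 = 0/(1/1480) + 471619/500238 = 0*1480 + 471619/500238 = 0 + 471619/500238 = 471619/500238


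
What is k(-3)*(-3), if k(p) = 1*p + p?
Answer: 18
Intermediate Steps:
k(p) = 2*p (k(p) = p + p = 2*p)
k(-3)*(-3) = (2*(-3))*(-3) = -6*(-3) = 18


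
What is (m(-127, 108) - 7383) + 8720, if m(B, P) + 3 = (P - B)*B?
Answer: -28511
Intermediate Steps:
m(B, P) = -3 + B*(P - B) (m(B, P) = -3 + (P - B)*B = -3 + B*(P - B))
(m(-127, 108) - 7383) + 8720 = ((-3 - 1*(-127)² - 127*108) - 7383) + 8720 = ((-3 - 1*16129 - 13716) - 7383) + 8720 = ((-3 - 16129 - 13716) - 7383) + 8720 = (-29848 - 7383) + 8720 = -37231 + 8720 = -28511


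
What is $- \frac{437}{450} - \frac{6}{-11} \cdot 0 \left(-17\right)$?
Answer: $- \frac{437}{450} \approx -0.97111$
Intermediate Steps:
$- \frac{437}{450} - \frac{6}{-11} \cdot 0 \left(-17\right) = \left(-437\right) \frac{1}{450} - 6 \left(- \frac{1}{11}\right) 0 = - \frac{437}{450} - \left(- \frac{6}{11}\right) 0 = - \frac{437}{450} - 0 = - \frac{437}{450} + 0 = - \frac{437}{450}$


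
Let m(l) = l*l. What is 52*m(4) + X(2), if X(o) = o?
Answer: 834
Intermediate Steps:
m(l) = l²
52*m(4) + X(2) = 52*4² + 2 = 52*16 + 2 = 832 + 2 = 834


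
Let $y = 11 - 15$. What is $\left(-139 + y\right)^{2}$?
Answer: $20449$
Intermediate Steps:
$y = -4$
$\left(-139 + y\right)^{2} = \left(-139 - 4\right)^{2} = \left(-143\right)^{2} = 20449$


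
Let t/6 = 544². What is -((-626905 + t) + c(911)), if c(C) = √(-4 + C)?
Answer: -1148711 - √907 ≈ -1.1487e+6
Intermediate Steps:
t = 1775616 (t = 6*544² = 6*295936 = 1775616)
-((-626905 + t) + c(911)) = -((-626905 + 1775616) + √(-4 + 911)) = -(1148711 + √907) = -1148711 - √907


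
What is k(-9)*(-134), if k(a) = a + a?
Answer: 2412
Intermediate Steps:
k(a) = 2*a
k(-9)*(-134) = (2*(-9))*(-134) = -18*(-134) = 2412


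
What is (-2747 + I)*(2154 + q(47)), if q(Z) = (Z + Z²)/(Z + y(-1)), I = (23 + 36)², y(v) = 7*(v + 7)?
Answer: 142368108/89 ≈ 1.5996e+6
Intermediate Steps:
y(v) = 49 + 7*v (y(v) = 7*(7 + v) = 49 + 7*v)
I = 3481 (I = 59² = 3481)
q(Z) = (Z + Z²)/(42 + Z) (q(Z) = (Z + Z²)/(Z + (49 + 7*(-1))) = (Z + Z²)/(Z + (49 - 7)) = (Z + Z²)/(Z + 42) = (Z + Z²)/(42 + Z))
(-2747 + I)*(2154 + q(47)) = (-2747 + 3481)*(2154 + 47*(1 + 47)/(42 + 47)) = 734*(2154 + 47*48/89) = 734*(2154 + 47*(1/89)*48) = 734*(2154 + 2256/89) = 734*(193962/89) = 142368108/89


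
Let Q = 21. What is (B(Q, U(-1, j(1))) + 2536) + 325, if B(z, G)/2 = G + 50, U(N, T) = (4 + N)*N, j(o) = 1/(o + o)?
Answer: 2955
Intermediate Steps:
j(o) = 1/(2*o)
U(N, T) = N*(4 + N)
B(z, G) = 100 + 2*G (B(z, G) = 2*(G + 50) = 2*(50 + G) = 100 + 2*G)
(B(Q, U(-1, j(1))) + 2536) + 325 = ((100 + 2*(-(4 - 1))) + 2536) + 325 = ((100 + 2*(-1*3)) + 2536) + 325 = ((100 + 2*(-3)) + 2536) + 325 = ((100 - 6) + 2536) + 325 = (94 + 2536) + 325 = 2630 + 325 = 2955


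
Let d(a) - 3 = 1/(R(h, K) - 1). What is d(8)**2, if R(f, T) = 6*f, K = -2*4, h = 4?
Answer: 4900/529 ≈ 9.2628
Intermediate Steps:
K = -8
d(a) = 70/23 (d(a) = 3 + 1/(6*4 - 1) = 3 + 1/(24 - 1) = 3 + 1/23 = 70/23)
d(8)**2 = (70/23)**2 = 4900/529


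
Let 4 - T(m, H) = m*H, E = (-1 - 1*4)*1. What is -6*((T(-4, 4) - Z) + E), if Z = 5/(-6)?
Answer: -95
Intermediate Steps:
E = -5 (E = (-1 - 4)*1 = -5*1 = -5)
Z = -⅚ (Z = 5*(-⅙) = -⅚ ≈ -0.83333)
T(m, H) = 4 - H*m (T(m, H) = 4 - m*H = 4 - H*m)
-6*((T(-4, 4) - Z) + E) = -6*(((4 - 1*4*(-4)) - 1*(-⅚)) - 5) = -6*(((4 + 16) + ⅚) - 5) = -6*((20 + ⅚) - 5) = -6*(125/6 - 5) = -6*95/6 = -95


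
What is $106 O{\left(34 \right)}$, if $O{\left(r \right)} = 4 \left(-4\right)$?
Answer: $-1696$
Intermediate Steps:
$O{\left(r \right)} = -16$
$106 O{\left(34 \right)} = 106 \left(-16\right) = -1696$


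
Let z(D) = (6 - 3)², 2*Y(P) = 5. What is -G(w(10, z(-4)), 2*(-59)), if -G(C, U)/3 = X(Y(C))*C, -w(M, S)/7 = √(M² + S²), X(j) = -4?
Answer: 84*√181 ≈ 1130.1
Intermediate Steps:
Y(P) = 5/2 (Y(P) = (½)*5 = 5/2)
z(D) = 9 (z(D) = 3² = 9)
w(M, S) = -7*√(M² + S²)
G(C, U) = 12*C (G(C, U) = -(-12)*C = 12*C)
-G(w(10, z(-4)), 2*(-59)) = -12*(-7*√(10² + 9²)) = -12*(-7*√(100 + 81)) = -12*(-7*√181) = -(-84)*√181 = 84*√181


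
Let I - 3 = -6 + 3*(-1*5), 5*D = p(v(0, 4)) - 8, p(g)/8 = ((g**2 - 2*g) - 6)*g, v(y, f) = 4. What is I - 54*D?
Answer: -3114/5 ≈ -622.80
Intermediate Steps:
p(g) = 8*g*(-6 + g**2 - 2*g) (p(g) = 8*(((g**2 - 2*g) - 6)*g) = 8*((-6 + g**2 - 2*g)*g) = 8*(g*(-6 + g**2 - 2*g)) = 8*g*(-6 + g**2 - 2*g))
D = 56/5 (D = (8*4*(-6 + 4**2 - 2*4) - 8)/5 = (8*4*(-6 + 16 - 8) - 8)/5 = (8*4*2 - 8)/5 = (64 - 8)/5 = (1/5)*56 = 56/5 ≈ 11.200)
I = -18 (I = 3 + (-6 + 3*(-1*5)) = 3 + (-6 + 3*(-5)) = 3 + (-6 - 15) = 3 - 21 = -18)
I - 54*D = -18 - 54*56/5 = -18 - 3024/5 = -3114/5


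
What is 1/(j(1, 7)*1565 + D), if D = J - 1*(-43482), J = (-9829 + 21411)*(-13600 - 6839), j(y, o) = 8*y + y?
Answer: -1/236666931 ≈ -4.2253e-9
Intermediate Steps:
j(y, o) = 9*y
J = -236724498 (J = 11582*(-20439) = -236724498)
D = -236681016 (D = -236724498 - 1*(-43482) = -236724498 + 43482 = -236681016)
1/(j(1, 7)*1565 + D) = 1/((9*1)*1565 - 236681016) = 1/(9*1565 - 236681016) = 1/(14085 - 236681016) = 1/(-236666931) = -1/236666931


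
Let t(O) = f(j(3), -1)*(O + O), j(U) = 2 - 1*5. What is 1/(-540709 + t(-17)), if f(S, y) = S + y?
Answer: -1/540573 ≈ -1.8499e-6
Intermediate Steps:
j(U) = -3 (j(U) = 2 - 5 = -3)
t(O) = -8*O (t(O) = (-3 - 1)*(O + O) = -8*O)
1/(-540709 + t(-17)) = 1/(-540709 - 8*(-17)) = 1/(-540709 + 136) = 1/(-540573) = -1/540573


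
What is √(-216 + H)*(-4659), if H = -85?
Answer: -4659*I*√301 ≈ -80831.0*I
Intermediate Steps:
√(-216 + H)*(-4659) = √(-216 - 85)*(-4659) = √(-301)*(-4659) = (I*√301)*(-4659) = -4659*I*√301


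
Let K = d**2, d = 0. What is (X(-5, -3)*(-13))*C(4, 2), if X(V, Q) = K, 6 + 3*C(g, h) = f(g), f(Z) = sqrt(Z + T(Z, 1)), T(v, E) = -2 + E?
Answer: 0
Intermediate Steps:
f(Z) = sqrt(-1 + Z) (f(Z) = sqrt(Z + (-2 + 1)) = sqrt(Z - 1) = sqrt(-1 + Z))
C(g, h) = -2 + sqrt(-1 + g)/3
K = 0 (K = 0**2 = 0)
X(V, Q) = 0
(X(-5, -3)*(-13))*C(4, 2) = (0*(-13))*(-2 + sqrt(-1 + 4)/3) = 0*(-2 + sqrt(3)/3) = 0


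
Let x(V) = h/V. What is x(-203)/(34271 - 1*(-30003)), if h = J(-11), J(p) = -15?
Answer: 15/13047622 ≈ 1.1496e-6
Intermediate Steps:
h = -15
x(V) = -15/V
x(-203)/(34271 - 1*(-30003)) = (-15/(-203))/(34271 - 1*(-30003)) = (-15*(-1/203))/(34271 + 30003) = (15/203)/64274 = (15/203)*(1/64274) = 15/13047622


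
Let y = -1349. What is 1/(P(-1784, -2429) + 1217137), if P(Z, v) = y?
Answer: 1/1215788 ≈ 8.2251e-7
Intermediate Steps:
P(Z, v) = -1349
1/(P(-1784, -2429) + 1217137) = 1/(-1349 + 1217137) = 1/1215788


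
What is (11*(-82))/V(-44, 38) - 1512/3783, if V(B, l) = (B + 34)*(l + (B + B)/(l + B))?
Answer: 1307973/996190 ≈ 1.3130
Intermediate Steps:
V(B, l) = (34 + B)*(l + 2*B/(B + l)) (V(B, l) = (34 + B)*(l + (2*B)/(B + l)) = (34 + B)*(l + 2*B/(B + l)))
(11*(-82))/V(-44, 38) - 1512/3783 = (11*(-82))/(((2*(-44)² + 34*38² + 68*(-44) - 44*38² + 38*(-44)² + 34*(-44)*38)/(-44 + 38))) - 1512/3783 = -902*(-6/(2*1936 + 34*1444 - 2992 - 44*1444 + 38*1936 - 56848)) - 1512*1/3783 = -902*(-6/(3872 + 49096 - 2992 - 63536 + 73568 - 56848)) - 504/1261 = -902/((-⅙*3160)) - 504/1261 = -902/(-1580/3) - 504/1261 = -902*(-3/1580) - 504/1261 = 1353/790 - 504/1261 = 1307973/996190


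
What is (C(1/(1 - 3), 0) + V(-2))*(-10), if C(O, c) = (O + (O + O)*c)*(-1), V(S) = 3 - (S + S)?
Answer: -75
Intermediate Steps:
V(S) = 3 - 2*S
C(O, c) = -O - 2*O*c (C(O, c) = (O + (2*O)*c)*(-1) = (O + 2*O*c)*(-1) = -O - 2*O*c)
(C(1/(1 - 3), 0) + V(-2))*(-10) = (-(1 + 2*0)/(1 - 3) + (3 - 2*(-2)))*(-10) = (-1*(1 + 0)/(-2) + (3 + 4))*(-10) = (-1*(-½)*1 + 7)*(-10) = (½ + 7)*(-10) = (15/2)*(-10) = -75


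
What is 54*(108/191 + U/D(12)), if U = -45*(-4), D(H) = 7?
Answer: 1897344/1337 ≈ 1419.1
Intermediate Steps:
U = 180
54*(108/191 + U/D(12)) = 54*(108/191 + 180/7) = 54*(35136/1337) = 1897344/1337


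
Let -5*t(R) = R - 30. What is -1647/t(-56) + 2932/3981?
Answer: -32531383/342366 ≈ -95.019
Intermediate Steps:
t(R) = 6 - R/5 (t(R) = -(R - 30)/5 = -(-30 + R)/5 = 6 - R/5)
-1647/t(-56) + 2932/3981 = -1647/(6 - ⅕*(-56)) + 2932/3981 = -1647/(6 + 56/5) + 2932*(1/3981) = -1647/86/5 + 2932/3981 = -1647*5/86 + 2932/3981 = -8235/86 + 2932/3981 = -32531383/342366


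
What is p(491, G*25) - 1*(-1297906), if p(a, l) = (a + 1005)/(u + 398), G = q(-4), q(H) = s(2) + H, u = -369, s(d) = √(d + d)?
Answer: 37640770/29 ≈ 1.2980e+6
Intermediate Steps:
s(d) = √2*√d (s(d) = √(2*d) = √2*√d)
q(H) = 2 + H (q(H) = √2*√2 + H = 2 + H)
G = -2 (G = 2 - 4 = -2)
p(a, l) = 1005/29 + a/29 (p(a, l) = (a + 1005)/(-369 + 398) = (1005 + a)/29 = (1005 + a)*(1/29) = 1005/29 + a/29)
p(491, G*25) - 1*(-1297906) = (1005/29 + (1/29)*491) - 1*(-1297906) = (1005/29 + 491/29) + 1297906 = 1496/29 + 1297906 = 37640770/29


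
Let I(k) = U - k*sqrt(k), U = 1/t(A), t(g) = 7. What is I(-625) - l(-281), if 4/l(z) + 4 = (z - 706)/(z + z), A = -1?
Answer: 16997/8827 + 15625*I ≈ 1.9256 + 15625.0*I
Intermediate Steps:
U = 1/7 ≈ 0.14286
l(z) = 4/(-4 + (-706 + z)/(2*z)) (l(z) = 4/(-4 + (z - 706)/(z + z)) = 4/(-4 + (-706 + z)/((2*z))) = 4/(-4 + (-706 + z)*(1/(2*z))) = 4/(-4 + (-706 + z)/(2*z)))
I(k) = 1/7 - k**(3/2) (I(k) = 1/7 - k*sqrt(k) = 1/7 - k**(3/2))
I(-625) - l(-281) = (1/7 - (-625)**(3/2)) - (-8)*(-281)/(706 + 7*(-281)) = (1/7 - (-15625)*I) - (-8)*(-281)/(706 - 1967) = (1/7 + 15625*I) - (-8)*(-281)/(-1261) = (1/7 + 15625*I) - (-8)*(-281)*(-1)/1261 = (1/7 + 15625*I) - 1*(-2248/1261) = (1/7 + 15625*I) + 2248/1261 = 16997/8827 + 15625*I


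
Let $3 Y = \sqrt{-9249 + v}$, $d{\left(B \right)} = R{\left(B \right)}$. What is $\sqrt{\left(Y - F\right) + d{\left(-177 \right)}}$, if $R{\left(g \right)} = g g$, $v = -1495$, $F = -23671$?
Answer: $\frac{\sqrt{495000 + 6 i \sqrt{2686}}}{3} \approx 234.52 + 0.073663 i$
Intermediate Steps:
$R{\left(g \right)} = g^{2}$
$d{\left(B \right)} = B^{2}$
$Y = \frac{2 i \sqrt{2686}}{3}$ ($Y = \frac{\sqrt{-9249 - 1495}}{3} = \frac{\sqrt{-10744}}{3} = \frac{2 i \sqrt{2686}}{3} \approx 34.551 i$)
$\sqrt{\left(Y - F\right) + d{\left(-177 \right)}} = \sqrt{\left(\frac{2 i \sqrt{2686}}{3} - -23671\right) + \left(-177\right)^{2}} = \sqrt{\left(\frac{2 i \sqrt{2686}}{3} + 23671\right) + 31329} = \sqrt{\left(23671 + \frac{2 i \sqrt{2686}}{3}\right) + 31329} = \sqrt{55000 + \frac{2 i \sqrt{2686}}{3}}$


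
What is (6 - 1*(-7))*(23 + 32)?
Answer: 715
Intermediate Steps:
(6 - 1*(-7))*(23 + 32) = (6 + 7)*55 = 13*55 = 715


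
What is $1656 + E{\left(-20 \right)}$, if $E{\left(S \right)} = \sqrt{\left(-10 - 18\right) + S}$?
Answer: $1656 + 4 i \sqrt{3} \approx 1656.0 + 6.9282 i$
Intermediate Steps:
$E{\left(S \right)} = \sqrt{-28 + S}$ ($E{\left(S \right)} = \sqrt{\left(-10 - 18\right) + S} = \sqrt{-28 + S}$)
$1656 + E{\left(-20 \right)} = 1656 + \sqrt{-28 - 20} = 1656 + \sqrt{-48} = 1656 + 4 i \sqrt{3}$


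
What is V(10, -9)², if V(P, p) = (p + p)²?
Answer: 104976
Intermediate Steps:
V(P, p) = 4*p² (V(P, p) = (2*p)² = 4*p²)
V(10, -9)² = (4*(-9)²)² = (4*81)² = 324² = 104976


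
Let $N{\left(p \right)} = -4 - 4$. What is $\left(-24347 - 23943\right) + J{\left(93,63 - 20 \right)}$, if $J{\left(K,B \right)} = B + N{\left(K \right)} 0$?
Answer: $-48247$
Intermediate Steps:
$N{\left(p \right)} = -8$
$J{\left(K,B \right)} = B$ ($J{\left(K,B \right)} = B - 0 = B + 0 = B$)
$\left(-24347 - 23943\right) + J{\left(93,63 - 20 \right)} = \left(-24347 - 23943\right) + \left(63 - 20\right) = -48290 + 43 = -48247$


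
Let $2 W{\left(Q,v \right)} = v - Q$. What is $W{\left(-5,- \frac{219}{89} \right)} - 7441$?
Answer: $- \frac{662136}{89} \approx -7439.7$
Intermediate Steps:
$W{\left(Q,v \right)} = \frac{v}{2} - \frac{Q}{2}$ ($W{\left(Q,v \right)} = \frac{v - Q}{2} = \frac{v}{2} - \frac{Q}{2}$)
$W{\left(-5,- \frac{219}{89} \right)} - 7441 = \left(\frac{\left(-219\right) \frac{1}{89}}{2} - - \frac{5}{2}\right) - 7441 = \left(\frac{\left(-219\right) \frac{1}{89}}{2} + \frac{5}{2}\right) - 7441 = \left(\frac{1}{2} \left(- \frac{219}{89}\right) + \frac{5}{2}\right) - 7441 = \left(- \frac{219}{178} + \frac{5}{2}\right) - 7441 = \frac{113}{89} - 7441 = - \frac{662136}{89}$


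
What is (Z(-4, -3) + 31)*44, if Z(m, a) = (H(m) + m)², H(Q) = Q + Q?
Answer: 7700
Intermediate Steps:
H(Q) = 2*Q
Z(m, a) = 9*m² (Z(m, a) = (2*m + m)² = (3*m)² = 9*m²)
(Z(-4, -3) + 31)*44 = (9*(-4)² + 31)*44 = (9*16 + 31)*44 = (144 + 31)*44 = 175*44 = 7700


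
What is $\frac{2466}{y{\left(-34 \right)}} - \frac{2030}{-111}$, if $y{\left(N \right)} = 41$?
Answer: $\frac{356956}{4551} \approx 78.435$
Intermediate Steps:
$\frac{2466}{y{\left(-34 \right)}} - \frac{2030}{-111} = \frac{2466}{41} - \frac{2030}{-111} = 2466 \cdot \frac{1}{41} - - \frac{2030}{111} = \frac{2466}{41} + \frac{2030}{111} = \frac{356956}{4551}$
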